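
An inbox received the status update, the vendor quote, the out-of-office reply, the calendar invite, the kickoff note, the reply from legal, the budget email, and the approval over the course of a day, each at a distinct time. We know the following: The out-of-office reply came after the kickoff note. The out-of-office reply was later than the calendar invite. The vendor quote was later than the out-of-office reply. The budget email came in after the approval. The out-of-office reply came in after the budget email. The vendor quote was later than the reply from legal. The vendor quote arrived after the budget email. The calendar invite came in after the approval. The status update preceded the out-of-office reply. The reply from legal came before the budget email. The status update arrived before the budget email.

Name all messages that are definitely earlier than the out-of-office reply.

Directly stated before the out-of-office reply: the budget email, the calendar invite, the kickoff note, and the status update.
The approval reaches the out-of-office reply via the approval → the calendar invite → the out-of-office reply.
The reply from legal reaches the out-of-office reply via the reply from legal → the budget email → the out-of-office reply.
No chain forces the vendor quote ahead of the out-of-office reply.

the approval, the budget email, the calendar invite, the kickoff note, the reply from legal, the status update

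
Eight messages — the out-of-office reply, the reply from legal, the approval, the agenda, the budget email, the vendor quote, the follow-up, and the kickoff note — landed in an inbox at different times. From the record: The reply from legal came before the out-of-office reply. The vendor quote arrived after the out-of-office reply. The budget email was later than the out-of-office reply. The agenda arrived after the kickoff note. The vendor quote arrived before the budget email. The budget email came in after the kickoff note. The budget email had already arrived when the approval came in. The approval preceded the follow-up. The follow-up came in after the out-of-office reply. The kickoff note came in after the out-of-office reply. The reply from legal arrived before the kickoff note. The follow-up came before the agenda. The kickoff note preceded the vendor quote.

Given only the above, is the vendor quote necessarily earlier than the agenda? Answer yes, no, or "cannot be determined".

yes

Chain the constraints: the vendor quote → the budget email → the approval → the follow-up → the agenda. Each link is directly stated, so the vendor quote comes before the agenda.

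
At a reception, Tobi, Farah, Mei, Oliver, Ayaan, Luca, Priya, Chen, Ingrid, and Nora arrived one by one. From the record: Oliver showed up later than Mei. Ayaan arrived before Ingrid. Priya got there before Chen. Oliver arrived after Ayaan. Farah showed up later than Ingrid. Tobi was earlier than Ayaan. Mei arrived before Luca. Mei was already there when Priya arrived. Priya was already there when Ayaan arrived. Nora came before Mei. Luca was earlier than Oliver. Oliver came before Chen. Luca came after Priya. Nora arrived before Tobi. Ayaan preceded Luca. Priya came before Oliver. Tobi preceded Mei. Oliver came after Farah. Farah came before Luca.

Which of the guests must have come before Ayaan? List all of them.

Directly stated before Ayaan: Priya and Tobi.
Mei reaches Ayaan via Mei → Priya → Ayaan.
Nora reaches Ayaan via Nora → Tobi → Ayaan.

Mei, Nora, Priya, Tobi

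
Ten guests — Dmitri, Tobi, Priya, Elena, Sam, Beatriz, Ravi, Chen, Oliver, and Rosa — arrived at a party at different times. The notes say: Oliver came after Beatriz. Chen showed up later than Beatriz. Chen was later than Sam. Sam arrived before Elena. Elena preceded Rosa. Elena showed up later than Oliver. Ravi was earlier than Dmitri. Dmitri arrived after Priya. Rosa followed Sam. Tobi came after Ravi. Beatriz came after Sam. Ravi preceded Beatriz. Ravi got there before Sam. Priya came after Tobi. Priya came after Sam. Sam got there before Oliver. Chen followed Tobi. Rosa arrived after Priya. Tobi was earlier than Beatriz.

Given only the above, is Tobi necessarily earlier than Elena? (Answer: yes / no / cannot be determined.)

Chain the constraints: Tobi → Beatriz → Oliver → Elena. Each link is directly stated, so Tobi comes before Elena.

yes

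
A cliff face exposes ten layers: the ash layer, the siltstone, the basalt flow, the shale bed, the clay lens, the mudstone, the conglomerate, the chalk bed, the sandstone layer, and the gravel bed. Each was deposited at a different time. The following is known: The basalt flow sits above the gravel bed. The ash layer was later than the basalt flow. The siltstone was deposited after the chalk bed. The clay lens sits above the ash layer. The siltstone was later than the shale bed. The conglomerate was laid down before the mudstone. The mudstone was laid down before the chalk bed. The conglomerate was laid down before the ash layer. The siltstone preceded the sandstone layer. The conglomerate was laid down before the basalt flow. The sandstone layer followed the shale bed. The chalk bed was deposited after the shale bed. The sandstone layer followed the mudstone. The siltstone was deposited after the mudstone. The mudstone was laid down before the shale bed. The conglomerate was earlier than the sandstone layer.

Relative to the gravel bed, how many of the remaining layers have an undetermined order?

Forced after the gravel bed: the ash layer, the basalt flow, and the clay lens.
That leaves the chalk bed, the conglomerate, the mudstone, the sandstone layer, the shale bed, and the siltstone with no forced order relative to the gravel bed — 6.

6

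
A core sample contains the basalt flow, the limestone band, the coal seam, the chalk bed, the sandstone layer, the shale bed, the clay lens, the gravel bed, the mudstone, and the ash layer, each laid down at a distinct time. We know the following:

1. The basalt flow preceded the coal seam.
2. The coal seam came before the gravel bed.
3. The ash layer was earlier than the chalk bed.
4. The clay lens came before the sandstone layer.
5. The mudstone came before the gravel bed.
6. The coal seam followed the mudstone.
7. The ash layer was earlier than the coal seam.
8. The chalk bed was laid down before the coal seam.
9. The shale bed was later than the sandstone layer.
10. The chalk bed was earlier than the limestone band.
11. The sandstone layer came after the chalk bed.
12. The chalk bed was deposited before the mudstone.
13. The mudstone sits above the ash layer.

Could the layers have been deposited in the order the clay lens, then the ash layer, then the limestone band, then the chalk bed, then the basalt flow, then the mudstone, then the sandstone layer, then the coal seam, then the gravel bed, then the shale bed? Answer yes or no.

no

The constraints require the chalk bed before the limestone band, but in the proposed sequence the limestone band appears ahead of the chalk bed. That one violation is enough.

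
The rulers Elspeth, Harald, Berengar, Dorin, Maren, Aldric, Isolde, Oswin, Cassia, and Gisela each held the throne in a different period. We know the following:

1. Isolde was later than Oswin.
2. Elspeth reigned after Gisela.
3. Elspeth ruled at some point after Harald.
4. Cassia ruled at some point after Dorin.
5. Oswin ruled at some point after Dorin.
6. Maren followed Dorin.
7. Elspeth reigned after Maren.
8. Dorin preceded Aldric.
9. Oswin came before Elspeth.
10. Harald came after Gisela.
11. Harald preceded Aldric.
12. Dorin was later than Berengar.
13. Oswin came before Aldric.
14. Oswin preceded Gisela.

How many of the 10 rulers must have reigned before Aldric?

5

Directly stated before Aldric: Dorin, Harald, and Oswin.
Berengar reaches Aldric via Berengar → Dorin → Aldric.
Gisela reaches Aldric via Gisela → Harald → Aldric.
No chain forces Elspeth (or any of the others) ahead of Aldric.
That's Berengar, Dorin, Gisela, Harald, and Oswin — 5 in all.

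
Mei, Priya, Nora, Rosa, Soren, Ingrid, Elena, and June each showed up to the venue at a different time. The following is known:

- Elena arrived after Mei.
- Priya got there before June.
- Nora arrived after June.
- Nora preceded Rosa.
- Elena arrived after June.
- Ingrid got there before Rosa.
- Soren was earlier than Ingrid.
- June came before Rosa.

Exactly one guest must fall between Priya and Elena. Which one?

Tracing the constraints gives Priya → June → Elena, so June sits after Priya and before Elena.
No other guest is forced both after Priya and before Elena.

June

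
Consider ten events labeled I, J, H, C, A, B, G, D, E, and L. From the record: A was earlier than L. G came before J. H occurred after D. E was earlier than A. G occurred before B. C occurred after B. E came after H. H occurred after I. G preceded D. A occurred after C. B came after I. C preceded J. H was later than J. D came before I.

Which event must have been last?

L

Every other event has a chain of constraints placing it before L, so L is last.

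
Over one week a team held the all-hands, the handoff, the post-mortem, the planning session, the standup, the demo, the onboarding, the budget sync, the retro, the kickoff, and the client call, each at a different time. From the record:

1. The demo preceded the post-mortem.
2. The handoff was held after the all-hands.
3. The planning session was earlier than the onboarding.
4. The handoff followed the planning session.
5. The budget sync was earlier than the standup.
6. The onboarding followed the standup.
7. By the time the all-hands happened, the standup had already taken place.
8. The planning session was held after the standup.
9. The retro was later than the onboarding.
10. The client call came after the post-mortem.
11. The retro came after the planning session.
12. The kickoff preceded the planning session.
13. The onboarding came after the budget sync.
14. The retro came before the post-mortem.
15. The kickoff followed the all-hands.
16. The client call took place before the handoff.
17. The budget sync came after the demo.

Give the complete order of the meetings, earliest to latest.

the demo, the budget sync, the standup, the all-hands, the kickoff, the planning session, the onboarding, the retro, the post-mortem, the client call, the handoff

The constraints fix every adjacent pair, so only one ordering works:
the demo → the budget sync → the standup → the all-hands → the kickoff → the planning session → the onboarding → the retro → the post-mortem → the client call → the handoff.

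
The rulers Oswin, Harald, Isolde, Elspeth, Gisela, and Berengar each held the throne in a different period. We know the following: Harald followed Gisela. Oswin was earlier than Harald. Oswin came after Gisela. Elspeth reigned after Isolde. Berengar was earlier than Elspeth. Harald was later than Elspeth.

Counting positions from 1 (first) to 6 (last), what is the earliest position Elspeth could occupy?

Berengar and Isolde must both come before Elspeth — 2 forced predecessors.
Nothing else is forced ahead of Elspeth, so their earliest slot is position 2 + 1 = 3.

3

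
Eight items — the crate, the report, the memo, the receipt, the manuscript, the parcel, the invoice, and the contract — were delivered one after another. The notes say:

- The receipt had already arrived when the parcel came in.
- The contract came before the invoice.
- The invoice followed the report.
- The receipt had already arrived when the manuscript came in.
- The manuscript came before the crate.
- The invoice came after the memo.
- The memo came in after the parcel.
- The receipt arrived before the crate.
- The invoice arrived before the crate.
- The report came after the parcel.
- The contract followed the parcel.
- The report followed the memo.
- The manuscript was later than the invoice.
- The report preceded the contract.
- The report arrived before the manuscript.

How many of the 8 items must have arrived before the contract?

Directly stated before the contract: the parcel and the report.
The memo reaches the contract via the memo → the report → the contract.
The receipt reaches the contract via the receipt → the parcel → the contract.
No chain forces the crate (or any of the others) ahead of the contract.
That's the memo, the parcel, the receipt, and the report — 4 in all.

4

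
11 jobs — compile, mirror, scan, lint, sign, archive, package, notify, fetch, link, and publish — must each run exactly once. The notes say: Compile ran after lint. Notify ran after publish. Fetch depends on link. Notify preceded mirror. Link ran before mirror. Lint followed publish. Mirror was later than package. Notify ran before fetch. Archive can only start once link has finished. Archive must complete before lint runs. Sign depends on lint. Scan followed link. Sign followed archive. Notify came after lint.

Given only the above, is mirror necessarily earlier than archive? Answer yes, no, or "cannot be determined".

no

Tracing the constraints gives archive → lint → notify → mirror, so archive must come before mirror.
That means mirror cannot be before archive.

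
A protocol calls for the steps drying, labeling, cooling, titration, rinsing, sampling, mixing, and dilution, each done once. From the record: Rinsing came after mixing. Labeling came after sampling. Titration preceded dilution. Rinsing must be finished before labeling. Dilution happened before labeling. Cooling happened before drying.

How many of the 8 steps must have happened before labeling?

Directly stated before labeling: dilution, rinsing, and sampling.
Mixing reaches labeling via mixing → rinsing → labeling.
Titration reaches labeling via titration → dilution → labeling.
That's dilution, mixing, rinsing, sampling, and titration — 5 in all.

5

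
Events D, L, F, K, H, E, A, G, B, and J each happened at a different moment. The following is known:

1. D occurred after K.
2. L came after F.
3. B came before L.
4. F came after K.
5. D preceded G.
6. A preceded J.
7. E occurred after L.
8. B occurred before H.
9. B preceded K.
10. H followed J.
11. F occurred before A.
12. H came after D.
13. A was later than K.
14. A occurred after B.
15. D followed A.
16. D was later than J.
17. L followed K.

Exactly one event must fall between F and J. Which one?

A

Tracing the constraints gives F → A → J, so A sits after F and before J.
No other event is forced both after F and before J.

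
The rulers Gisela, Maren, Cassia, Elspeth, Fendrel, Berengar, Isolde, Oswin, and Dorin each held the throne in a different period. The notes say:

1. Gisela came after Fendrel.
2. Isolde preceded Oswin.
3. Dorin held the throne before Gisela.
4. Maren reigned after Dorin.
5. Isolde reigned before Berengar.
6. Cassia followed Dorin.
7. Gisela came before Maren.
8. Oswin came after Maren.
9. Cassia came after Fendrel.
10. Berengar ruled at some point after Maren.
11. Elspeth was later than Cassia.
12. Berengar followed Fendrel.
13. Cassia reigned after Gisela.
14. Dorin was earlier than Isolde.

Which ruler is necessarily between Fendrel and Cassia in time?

Gisela

Tracing the constraints gives Fendrel → Gisela → Cassia, so Gisela sits after Fendrel and before Cassia.
No other ruler is forced both after Fendrel and before Cassia.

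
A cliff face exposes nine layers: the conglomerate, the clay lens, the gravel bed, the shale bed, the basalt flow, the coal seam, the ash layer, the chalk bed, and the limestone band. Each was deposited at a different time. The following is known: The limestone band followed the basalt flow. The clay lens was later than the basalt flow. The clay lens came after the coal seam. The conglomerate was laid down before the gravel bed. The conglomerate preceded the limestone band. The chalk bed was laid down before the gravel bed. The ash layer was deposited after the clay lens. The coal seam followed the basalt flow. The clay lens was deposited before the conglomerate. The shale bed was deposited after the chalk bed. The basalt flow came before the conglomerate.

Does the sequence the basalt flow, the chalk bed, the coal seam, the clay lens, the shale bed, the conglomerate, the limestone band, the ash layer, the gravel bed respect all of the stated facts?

yes

Check each stated constraint against the proposed order — e.g. the basalt flow is ahead of the limestone band; the chalk bed is ahead of the gravel bed. Every pair is in the required order; nothing is violated.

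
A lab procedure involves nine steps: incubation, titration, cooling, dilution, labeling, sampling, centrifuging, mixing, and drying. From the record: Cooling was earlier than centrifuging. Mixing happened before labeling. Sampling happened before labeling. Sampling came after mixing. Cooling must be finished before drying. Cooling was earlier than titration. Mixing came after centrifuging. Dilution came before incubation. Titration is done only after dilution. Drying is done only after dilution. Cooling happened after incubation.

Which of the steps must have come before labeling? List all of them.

Directly stated before labeling: mixing and sampling.
Centrifuging reaches labeling via centrifuging → mixing → labeling.
Cooling reaches labeling via cooling → centrifuging → mixing → labeling.
Dilution reaches labeling via dilution → incubation → cooling → centrifuging → mixing → labeling.
Likewise incubation reaches labeling by chaining the stated constraints.
No chain forces drying (or any of the others) ahead of labeling.

centrifuging, cooling, dilution, incubation, mixing, sampling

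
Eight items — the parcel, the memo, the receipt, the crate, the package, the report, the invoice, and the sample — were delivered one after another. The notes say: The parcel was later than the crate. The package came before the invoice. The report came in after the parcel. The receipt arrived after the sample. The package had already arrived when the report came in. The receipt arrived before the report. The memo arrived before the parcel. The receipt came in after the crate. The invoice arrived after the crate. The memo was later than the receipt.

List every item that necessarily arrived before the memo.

Directly stated before the memo: the receipt.
The crate reaches the memo via the crate → the receipt → the memo.
The sample reaches the memo via the sample → the receipt → the memo.
No chain forces the report (or any of the others) ahead of the memo.

the crate, the receipt, the sample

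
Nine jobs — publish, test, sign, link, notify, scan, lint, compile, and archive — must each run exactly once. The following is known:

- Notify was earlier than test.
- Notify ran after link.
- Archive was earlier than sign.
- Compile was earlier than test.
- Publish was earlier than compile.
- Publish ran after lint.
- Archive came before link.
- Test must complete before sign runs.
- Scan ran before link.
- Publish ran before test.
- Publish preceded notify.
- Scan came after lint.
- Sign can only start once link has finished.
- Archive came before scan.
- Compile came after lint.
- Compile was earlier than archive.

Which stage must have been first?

lint

Lint has a chain of constraints placing it before every other stage, so lint must be first.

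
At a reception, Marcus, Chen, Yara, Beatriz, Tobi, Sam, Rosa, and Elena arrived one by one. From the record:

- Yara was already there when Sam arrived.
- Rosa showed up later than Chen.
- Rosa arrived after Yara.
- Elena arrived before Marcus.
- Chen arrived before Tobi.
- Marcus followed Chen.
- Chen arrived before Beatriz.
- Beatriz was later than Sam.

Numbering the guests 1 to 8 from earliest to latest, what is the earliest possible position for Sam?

2

Yara must come before Sam — 1 forced predecessor.
Nothing else is forced ahead of Sam, so their earliest slot is position 1 + 1 = 2.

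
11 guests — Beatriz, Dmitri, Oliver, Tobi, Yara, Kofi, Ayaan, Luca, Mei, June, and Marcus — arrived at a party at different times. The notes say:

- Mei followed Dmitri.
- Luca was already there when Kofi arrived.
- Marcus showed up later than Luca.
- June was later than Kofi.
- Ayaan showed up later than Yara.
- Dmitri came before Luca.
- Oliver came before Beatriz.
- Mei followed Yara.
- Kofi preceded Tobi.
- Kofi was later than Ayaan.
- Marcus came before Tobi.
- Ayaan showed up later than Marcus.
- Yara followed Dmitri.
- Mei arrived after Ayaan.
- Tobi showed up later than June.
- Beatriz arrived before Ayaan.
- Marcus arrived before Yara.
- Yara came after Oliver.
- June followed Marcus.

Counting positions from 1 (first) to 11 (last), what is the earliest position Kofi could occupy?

8

Ayaan, Beatriz, Dmitri, Luca, Marcus, Oliver, and Yara must all come before Kofi — 7 forced predecessors.
Nothing else is forced ahead of Kofi, so their earliest slot is position 7 + 1 = 8.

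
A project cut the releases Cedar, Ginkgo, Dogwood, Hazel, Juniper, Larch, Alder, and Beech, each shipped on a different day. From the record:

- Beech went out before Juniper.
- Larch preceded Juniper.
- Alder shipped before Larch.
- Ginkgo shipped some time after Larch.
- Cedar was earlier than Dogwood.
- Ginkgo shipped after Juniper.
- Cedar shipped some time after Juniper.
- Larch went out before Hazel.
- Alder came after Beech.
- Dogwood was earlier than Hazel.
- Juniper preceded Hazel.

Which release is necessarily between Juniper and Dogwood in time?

Tracing the constraints gives Juniper → Cedar → Dogwood, so Cedar sits after Juniper and before Dogwood.
No other release is forced both after Juniper and before Dogwood.

Cedar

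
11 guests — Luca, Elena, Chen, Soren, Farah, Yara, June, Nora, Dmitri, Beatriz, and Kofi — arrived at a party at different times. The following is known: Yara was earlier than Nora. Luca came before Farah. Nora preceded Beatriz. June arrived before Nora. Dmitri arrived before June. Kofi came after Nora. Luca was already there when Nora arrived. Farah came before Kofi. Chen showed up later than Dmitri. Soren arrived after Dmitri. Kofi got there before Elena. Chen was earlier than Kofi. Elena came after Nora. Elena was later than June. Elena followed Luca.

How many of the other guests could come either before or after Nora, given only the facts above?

Forced before Nora: Dmitri, June, Luca, and Yara; forced after Nora: Beatriz, Elena, and Kofi.
That leaves Chen, Farah, and Soren with no forced order relative to Nora — 3.

3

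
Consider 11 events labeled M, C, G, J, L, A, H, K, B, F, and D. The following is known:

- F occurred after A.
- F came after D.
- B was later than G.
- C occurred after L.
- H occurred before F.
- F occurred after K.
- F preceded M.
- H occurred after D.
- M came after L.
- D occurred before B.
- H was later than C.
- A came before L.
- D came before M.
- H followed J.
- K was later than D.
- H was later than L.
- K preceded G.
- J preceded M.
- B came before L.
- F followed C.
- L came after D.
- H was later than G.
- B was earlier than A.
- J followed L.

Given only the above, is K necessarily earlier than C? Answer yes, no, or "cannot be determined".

yes

Chain the constraints: K → G → B → L → C. Each link is directly stated, so K comes before C.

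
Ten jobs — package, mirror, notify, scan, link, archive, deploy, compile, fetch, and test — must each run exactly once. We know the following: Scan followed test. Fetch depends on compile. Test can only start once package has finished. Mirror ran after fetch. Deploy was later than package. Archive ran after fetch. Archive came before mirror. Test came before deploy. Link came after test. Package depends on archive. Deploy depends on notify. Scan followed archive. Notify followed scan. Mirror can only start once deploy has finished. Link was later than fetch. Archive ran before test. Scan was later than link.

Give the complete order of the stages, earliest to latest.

compile, fetch, archive, package, test, link, scan, notify, deploy, mirror

The constraints fix every adjacent pair, so only one ordering works:
compile → fetch → archive → package → test → link → scan → notify → deploy → mirror.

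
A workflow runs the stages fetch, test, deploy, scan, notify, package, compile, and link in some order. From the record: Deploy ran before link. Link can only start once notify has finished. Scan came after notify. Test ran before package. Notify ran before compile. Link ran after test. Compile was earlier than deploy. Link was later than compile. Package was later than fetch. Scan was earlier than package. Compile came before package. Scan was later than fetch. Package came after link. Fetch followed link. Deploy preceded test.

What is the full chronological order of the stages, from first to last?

notify, compile, deploy, test, link, fetch, scan, package

The constraints fix every adjacent pair, so only one ordering works:
notify → compile → deploy → test → link → fetch → scan → package.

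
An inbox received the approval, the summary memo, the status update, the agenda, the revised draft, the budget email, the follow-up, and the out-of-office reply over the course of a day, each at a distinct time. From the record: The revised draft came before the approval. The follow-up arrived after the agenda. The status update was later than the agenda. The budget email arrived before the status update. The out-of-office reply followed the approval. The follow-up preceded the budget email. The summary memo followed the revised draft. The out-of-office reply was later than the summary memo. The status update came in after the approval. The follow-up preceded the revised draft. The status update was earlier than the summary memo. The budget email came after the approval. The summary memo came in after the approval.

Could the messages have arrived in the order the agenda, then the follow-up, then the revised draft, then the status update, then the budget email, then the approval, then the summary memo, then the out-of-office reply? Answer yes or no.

The constraints require the budget email before the status update, but in the proposed sequence the status update appears ahead of the budget email. That one violation is enough.

no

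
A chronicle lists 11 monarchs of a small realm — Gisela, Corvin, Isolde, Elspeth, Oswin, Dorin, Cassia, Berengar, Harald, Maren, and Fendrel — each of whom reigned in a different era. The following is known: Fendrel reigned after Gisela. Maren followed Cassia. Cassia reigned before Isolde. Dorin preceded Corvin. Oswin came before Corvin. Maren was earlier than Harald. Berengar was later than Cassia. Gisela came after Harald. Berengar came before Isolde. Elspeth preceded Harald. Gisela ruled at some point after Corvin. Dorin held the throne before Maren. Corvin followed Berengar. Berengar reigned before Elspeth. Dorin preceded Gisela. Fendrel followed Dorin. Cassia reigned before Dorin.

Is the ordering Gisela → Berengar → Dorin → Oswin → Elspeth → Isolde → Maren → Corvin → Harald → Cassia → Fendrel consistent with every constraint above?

no

The constraints require Cassia before Dorin, but in the proposed sequence Dorin appears ahead of Cassia. That one violation is enough.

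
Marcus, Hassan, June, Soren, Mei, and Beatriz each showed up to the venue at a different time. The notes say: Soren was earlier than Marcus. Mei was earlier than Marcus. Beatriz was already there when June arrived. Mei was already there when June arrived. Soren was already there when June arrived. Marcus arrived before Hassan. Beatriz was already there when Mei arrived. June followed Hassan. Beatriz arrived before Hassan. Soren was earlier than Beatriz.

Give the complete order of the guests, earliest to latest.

Soren, Beatriz, Mei, Marcus, Hassan, June

The constraints fix every adjacent pair, so only one ordering works:
Soren → Beatriz → Mei → Marcus → Hassan → June.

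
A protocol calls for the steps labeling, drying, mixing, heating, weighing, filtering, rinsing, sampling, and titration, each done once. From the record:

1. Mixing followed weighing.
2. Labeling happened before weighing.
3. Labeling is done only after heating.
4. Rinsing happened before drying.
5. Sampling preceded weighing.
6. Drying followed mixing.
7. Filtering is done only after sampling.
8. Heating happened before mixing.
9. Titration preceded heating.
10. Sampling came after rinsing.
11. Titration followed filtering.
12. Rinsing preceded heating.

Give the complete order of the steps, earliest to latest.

rinsing, sampling, filtering, titration, heating, labeling, weighing, mixing, drying

The constraints fix every adjacent pair, so only one ordering works:
rinsing → sampling → filtering → titration → heating → labeling → weighing → mixing → drying.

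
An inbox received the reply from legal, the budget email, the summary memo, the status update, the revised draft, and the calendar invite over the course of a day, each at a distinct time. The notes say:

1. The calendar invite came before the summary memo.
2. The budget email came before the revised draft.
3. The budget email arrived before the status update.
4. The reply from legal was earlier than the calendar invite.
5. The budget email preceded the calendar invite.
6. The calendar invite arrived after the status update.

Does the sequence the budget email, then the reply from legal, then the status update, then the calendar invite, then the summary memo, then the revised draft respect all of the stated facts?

Check each stated constraint against the proposed order — e.g. the budget email is ahead of the calendar invite; the budget email is ahead of the revised draft. Every pair is in the required order; nothing is violated.

yes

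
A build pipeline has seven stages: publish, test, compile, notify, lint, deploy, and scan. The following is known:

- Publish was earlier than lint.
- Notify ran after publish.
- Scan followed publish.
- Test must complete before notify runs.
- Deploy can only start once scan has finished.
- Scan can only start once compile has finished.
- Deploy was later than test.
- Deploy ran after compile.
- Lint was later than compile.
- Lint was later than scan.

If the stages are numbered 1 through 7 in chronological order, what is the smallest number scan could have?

3

Compile and publish must both come before scan — 2 forced predecessors.
Nothing else is forced ahead of scan, so its earliest slot is position 2 + 1 = 3.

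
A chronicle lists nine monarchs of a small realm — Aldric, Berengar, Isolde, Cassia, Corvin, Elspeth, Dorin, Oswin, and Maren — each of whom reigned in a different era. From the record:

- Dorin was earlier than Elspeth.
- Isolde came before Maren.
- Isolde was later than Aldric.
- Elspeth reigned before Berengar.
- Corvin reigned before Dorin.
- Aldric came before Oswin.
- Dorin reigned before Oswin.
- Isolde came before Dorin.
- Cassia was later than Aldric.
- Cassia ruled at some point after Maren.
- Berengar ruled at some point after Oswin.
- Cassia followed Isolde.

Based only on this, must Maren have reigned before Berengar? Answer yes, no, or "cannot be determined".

No chain of stated constraints runs from Maren to Berengar, and none runs from Berengar to Maren either.
So the relative order of Maren and Berengar is not fixed by the given facts.

cannot be determined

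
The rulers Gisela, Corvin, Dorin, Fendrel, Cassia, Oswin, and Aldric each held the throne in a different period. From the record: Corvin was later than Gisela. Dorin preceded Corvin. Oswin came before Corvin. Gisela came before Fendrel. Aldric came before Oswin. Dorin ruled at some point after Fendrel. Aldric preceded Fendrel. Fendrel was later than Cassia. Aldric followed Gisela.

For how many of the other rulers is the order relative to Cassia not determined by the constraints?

3

Forced after Cassia: Corvin, Dorin, and Fendrel.
That leaves Aldric, Gisela, and Oswin with no forced order relative to Cassia — 3.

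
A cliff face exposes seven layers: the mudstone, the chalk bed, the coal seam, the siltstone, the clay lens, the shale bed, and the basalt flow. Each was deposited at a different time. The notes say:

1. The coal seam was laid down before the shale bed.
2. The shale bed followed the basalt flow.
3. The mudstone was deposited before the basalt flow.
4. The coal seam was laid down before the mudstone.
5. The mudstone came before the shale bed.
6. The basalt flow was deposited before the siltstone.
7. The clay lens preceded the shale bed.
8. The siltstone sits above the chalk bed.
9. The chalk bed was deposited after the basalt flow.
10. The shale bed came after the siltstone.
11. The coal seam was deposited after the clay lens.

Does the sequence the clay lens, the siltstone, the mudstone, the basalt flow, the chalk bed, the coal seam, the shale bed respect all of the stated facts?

The constraints require the basalt flow before the siltstone, but in the proposed sequence the siltstone appears ahead of the basalt flow. That one violation is enough.

no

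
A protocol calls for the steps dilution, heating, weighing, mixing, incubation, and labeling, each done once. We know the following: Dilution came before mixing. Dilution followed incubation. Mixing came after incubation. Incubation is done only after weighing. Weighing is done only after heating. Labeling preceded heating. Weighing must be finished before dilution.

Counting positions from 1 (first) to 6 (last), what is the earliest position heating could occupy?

2

Labeling must come before heating — 1 forced predecessor.
Nothing else is forced ahead of heating, so its earliest slot is position 1 + 1 = 2.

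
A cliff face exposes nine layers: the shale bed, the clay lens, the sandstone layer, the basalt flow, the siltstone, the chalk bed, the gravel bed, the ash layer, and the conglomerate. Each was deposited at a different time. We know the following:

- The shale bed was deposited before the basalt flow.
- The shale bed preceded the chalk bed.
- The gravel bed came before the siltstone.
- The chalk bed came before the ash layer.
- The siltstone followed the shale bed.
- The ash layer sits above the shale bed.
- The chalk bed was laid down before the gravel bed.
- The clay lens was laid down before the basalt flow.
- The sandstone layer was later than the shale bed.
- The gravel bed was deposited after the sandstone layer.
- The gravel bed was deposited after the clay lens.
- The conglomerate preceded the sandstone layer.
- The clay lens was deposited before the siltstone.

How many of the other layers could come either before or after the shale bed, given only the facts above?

Forced after the shale bed: the ash layer, the basalt flow, the chalk bed, the gravel bed, the sandstone layer, and the siltstone.
That leaves the clay lens and the conglomerate with no forced order relative to the shale bed — 2.

2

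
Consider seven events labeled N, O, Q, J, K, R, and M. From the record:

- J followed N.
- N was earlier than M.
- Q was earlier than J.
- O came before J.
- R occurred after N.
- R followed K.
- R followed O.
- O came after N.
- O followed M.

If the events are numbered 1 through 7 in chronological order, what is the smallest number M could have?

2

N must come before M — 1 forced predecessor.
Nothing else is forced ahead of M, so its earliest slot is position 1 + 1 = 2.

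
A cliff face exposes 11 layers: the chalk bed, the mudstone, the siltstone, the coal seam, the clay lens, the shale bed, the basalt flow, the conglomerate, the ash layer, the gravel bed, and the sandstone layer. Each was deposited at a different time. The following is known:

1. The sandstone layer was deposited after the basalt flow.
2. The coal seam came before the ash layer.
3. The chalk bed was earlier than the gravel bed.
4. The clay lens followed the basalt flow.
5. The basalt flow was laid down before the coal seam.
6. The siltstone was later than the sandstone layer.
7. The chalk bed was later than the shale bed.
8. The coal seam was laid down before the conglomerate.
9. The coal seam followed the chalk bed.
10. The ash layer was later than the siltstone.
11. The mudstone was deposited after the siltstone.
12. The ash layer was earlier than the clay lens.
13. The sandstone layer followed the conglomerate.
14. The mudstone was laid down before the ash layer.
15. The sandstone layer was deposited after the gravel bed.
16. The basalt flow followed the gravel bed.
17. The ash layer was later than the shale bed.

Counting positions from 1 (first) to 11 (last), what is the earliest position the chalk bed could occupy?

The shale bed must come before the chalk bed — 1 forced predecessor.
Nothing else is forced ahead of the chalk bed, so its earliest slot is position 1 + 1 = 2.

2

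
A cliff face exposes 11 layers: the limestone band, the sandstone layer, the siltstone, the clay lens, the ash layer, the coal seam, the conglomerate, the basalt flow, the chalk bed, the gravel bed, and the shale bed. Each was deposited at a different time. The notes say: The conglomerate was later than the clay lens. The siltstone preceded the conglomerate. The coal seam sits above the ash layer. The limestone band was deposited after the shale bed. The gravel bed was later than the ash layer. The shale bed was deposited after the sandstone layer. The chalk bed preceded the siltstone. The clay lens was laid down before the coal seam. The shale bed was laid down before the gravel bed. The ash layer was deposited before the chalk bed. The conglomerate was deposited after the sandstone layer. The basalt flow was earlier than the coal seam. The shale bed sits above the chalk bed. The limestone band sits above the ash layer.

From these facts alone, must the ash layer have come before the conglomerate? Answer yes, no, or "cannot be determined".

Chain the constraints: the ash layer → the chalk bed → the siltstone → the conglomerate. Each link is directly stated, so the ash layer comes before the conglomerate.

yes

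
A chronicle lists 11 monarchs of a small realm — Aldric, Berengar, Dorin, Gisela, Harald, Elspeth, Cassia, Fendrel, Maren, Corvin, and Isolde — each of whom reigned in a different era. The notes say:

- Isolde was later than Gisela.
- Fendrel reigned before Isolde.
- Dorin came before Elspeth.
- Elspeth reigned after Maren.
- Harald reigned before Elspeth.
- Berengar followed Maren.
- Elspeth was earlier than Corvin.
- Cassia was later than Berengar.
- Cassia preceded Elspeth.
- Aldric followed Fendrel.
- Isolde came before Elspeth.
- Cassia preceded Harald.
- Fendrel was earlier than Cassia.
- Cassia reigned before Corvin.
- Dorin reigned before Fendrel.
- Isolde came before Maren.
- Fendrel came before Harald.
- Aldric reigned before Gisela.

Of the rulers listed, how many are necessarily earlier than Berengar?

Directly stated before Berengar: Maren.
Aldric reaches Berengar via Aldric → Gisela → Isolde → Maren → Berengar.
Dorin reaches Berengar via Dorin → Fendrel → Isolde → Maren → Berengar.
Fendrel reaches Berengar via Fendrel → Isolde → Maren → Berengar.
Likewise Gisela and Isolde each reach Berengar by chaining the stated constraints.
No chain forces Cassia (or any of the others) ahead of Berengar.
That's Aldric, Dorin, Fendrel, Gisela, Isolde, and Maren — 6 in all.

6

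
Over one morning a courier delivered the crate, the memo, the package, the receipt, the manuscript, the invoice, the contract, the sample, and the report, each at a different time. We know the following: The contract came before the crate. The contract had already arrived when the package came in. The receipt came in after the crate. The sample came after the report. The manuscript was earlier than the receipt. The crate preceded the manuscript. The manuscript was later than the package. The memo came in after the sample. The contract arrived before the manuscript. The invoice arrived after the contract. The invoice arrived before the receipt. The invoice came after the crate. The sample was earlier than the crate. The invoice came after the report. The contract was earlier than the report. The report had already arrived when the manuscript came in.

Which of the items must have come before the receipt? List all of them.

Directly stated before the receipt: the crate, the invoice, and the manuscript.
The contract reaches the receipt via the contract → the crate → the receipt.
The package reaches the receipt via the package → the manuscript → the receipt.
The report reaches the receipt via the report → the manuscript → the receipt.
Likewise the sample reaches the receipt by chaining the stated constraints.
No chain forces the memo ahead of the receipt.

the contract, the crate, the invoice, the manuscript, the package, the report, the sample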